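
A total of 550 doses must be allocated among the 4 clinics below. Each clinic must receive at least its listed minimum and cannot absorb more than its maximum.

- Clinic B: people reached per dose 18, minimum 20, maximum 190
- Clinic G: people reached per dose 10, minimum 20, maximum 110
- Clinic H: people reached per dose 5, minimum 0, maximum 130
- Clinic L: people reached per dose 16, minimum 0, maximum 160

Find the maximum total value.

7530

Meeting every minimum uses 20+20+0+0 = 40 doses, leaving 510.
Highest people reached per dose first: Clinic B 18 > Clinic L 16 > Clinic G 10 > Clinic H 5.
Clinic B: +170 to 190 (cap) → 340 left.
Clinic L: +160 to 160 (cap) → 180 left.
Give Clinic G 90 more to hit its cap of 110 → 90 left.
Clinic H: +90 (room for 130) → 90. Pool exhausted.
Total = 18×190 + 10×110 + 5×90 + 16×160 = 7530.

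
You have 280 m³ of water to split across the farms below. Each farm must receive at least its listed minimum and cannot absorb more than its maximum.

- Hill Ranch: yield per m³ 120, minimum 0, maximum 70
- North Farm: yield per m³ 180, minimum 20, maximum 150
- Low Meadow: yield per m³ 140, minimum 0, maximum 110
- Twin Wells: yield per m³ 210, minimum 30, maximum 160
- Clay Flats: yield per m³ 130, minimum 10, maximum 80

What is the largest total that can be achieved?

Meeting every minimum uses 0+20+0+30+10 = 60 m³, leaving 220.
Order the farms by yield per m³: Twin Wells 210 > North Farm 180 > Low Meadow 140 > Clay Flats 130 > Hill Ranch 120.
Give Twin Wells 130 more to hit its cap of 160 ; 90 left.
North Farm has room for 130 more but only 90 remain, so it gets 110.
Total = 180×110 + 210×160 + 130×10 = 54700.

54700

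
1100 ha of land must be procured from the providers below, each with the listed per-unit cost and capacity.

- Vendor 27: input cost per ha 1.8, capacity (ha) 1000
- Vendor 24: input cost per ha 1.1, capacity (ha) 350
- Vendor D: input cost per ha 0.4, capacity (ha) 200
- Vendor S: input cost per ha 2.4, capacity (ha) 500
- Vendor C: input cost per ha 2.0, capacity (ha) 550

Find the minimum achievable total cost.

1455

Cheapest first:
Vendor D at 0.4: take all 200 ha — 900 still needed.
Take 350 from Vendor 24 at 1.1 — need 550 more.
Vendor 27 at 1.8: take 550 of its 1000 — requirement met.
Vendor C, Vendor S: unused.
Cost = 200×0.4 + 350×1.1 + 550×1.8 = 1455.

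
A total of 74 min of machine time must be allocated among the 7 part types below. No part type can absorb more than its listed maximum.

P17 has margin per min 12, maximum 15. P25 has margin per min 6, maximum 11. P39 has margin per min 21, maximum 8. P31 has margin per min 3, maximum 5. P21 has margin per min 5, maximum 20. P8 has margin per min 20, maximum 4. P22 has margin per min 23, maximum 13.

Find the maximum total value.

Order the part types by margin per min: P22 23 > P39 21 > P8 20 > P17 12 > P25 6 > P21 5 > P31 3.
P22: +13 to 13 (cap) → 61 left.
P39 takes 8 to reach its cap of 8 → 53 left.
P8: +4 to 4 (cap) → 49 left.
P17: +15 to 15 (cap) → 34 left.
Give P25 11 to hit its cap of 11 → 23 left.
P21: +20 to 20 (cap) → 3 left.
P31 has room for 5 but only 3 remain, so it gets 3.
Total = 12×15 + 6×11 + 21×8 + 3×3 + 5×20 + 20×4 + 23×13 = 902.

902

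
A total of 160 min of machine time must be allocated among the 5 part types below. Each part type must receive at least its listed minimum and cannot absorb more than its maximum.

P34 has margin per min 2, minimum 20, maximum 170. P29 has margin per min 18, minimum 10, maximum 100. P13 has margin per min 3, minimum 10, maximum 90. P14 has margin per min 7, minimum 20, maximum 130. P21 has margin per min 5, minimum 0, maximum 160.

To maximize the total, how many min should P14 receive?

Meeting every minimum uses 20+10+10+20+0 = 60 min, leaving 100.
Rank by margin per min: P29 18 > P14 7 > P21 5 > P13 3 > P34 2.
Give P29 90 more to hit its cap of 100 — 10 left.
P14 has room for 110 more but only 10 remain, so it gets 30.

30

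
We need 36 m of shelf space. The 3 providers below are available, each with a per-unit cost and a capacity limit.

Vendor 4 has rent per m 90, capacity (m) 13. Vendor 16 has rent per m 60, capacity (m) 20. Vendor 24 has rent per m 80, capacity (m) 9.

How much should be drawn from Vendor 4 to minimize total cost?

7

Use providers in increasing cost order.
Vendor 16 at 60: take all 20 m ; 16 still needed.
Take 9 from Vendor 24 at 80 ; need 7 more.
Take 7 from Vendor 4 at 90 to finish.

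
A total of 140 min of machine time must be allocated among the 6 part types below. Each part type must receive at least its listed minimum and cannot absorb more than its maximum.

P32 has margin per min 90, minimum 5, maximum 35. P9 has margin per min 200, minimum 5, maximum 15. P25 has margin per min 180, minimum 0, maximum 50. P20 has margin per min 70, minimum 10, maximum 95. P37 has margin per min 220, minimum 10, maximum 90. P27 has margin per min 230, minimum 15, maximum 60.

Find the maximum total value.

Meeting every minimum uses 5+5+0+10+10+15 = 45 min, leaving 95.
Highest margin per min first: P27 230 > P37 220 > P9 200 > P25 180 > P32 90 > P20 70.
P27 takes 45 more to reach its cap of 60 ; 50 left.
P37: +50 (room for 80) → 60. Pool exhausted.
Total = 90×5 + 200×5 + 70×10 + 220×60 + 230×60 = 29150.

29150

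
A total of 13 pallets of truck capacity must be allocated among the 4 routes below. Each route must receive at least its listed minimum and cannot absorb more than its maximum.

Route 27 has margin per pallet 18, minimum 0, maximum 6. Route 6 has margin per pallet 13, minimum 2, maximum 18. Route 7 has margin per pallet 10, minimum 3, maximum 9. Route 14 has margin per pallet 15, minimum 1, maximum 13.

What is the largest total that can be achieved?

Meeting every minimum uses 0+2+3+1 = 6 pallets, leaving 7.
Rank by margin per pallet: Route 27 18 > Route 14 15 > Route 6 13 > Route 7 10.
Route 27: +6 to 6 (cap) → 1 left.
Route 14 has room for 12 more but only 1 remain, so it gets 2.
Total = 18×6 + 13×2 + 10×3 + 15×2 = 194.

194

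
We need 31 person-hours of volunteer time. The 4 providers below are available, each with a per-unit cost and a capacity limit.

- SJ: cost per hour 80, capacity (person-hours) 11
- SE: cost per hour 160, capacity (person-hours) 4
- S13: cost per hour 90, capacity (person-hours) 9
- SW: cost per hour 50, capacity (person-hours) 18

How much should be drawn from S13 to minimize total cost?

2

Use providers in increasing cost order.
Take 18 from SW at 50 → need 13 more.
SJ at 80: take all 11 person-hours → 2 still needed.
S13 at 90: take 2 of its 9 → requirement met.
SE: unused.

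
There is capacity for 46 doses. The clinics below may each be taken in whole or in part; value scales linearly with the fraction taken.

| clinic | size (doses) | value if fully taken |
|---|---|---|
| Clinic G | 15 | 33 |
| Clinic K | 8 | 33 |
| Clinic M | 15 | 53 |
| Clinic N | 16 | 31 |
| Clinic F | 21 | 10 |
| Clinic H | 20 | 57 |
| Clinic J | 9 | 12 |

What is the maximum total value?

Best value per unit of size first: Clinic K 33/8≈4.12, Clinic M 53/15≈3.53, Clinic H 57/20≈2.85, Clinic G 33/15≈2.2, Clinic N 31/16≈1.94, Clinic J 12/9≈1.33, Clinic F 10/21≈0.476.
Take all of Clinic K (8 doses, value 33) — 38 doses left.
Take all of Clinic M (15 doses, value 53) — 23 doses left.
Clinic H: take in full, 20 doses for value 57 — 3 left.
Fill the last 3 doses with part of Clinic G: 3/15 of it earns 6.6.
Total value = 149.6.

149.6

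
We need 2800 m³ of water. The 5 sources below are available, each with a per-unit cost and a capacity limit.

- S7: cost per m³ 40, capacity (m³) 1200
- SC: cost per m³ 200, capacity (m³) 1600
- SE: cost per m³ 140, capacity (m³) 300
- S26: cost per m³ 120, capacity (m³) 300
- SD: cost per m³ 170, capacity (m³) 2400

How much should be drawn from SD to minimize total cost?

Fill from the cheapest source first.
S7 at 40: take all 1200 m³ — 1600 still needed.
S26 at 120: take all 300 m³ — 1300 still needed.
SE (140): use full 300 — 1000 m³ to go.
SD at 170: take 1000 of its 2400 — requirement met.
SC: unused.

1000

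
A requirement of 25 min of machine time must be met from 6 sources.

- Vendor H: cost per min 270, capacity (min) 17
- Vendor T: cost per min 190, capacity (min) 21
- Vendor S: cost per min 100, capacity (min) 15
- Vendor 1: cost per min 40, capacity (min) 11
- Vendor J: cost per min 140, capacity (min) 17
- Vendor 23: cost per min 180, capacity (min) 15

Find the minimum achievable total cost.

1840

Use sources in increasing cost order.
Vendor 1 (40): use full 11 ; 14 min to go.
Vendor S (100): take the remaining 14 ; done.
Vendor J, Vendor 23, Vendor T, Vendor H: unused.
Cost = 11×40 + 14×100 = 1840.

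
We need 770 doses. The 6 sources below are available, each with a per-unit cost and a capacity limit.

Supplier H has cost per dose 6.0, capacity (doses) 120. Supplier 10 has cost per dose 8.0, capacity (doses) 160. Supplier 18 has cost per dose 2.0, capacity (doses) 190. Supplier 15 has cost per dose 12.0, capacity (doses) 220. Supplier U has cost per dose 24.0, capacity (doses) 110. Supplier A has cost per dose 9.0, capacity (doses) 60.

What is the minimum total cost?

6040

Fill from the cheapest source first.
Take 190 from Supplier 18 at 2.0 — need 580 more.
Supplier H (6.0): use full 120 — 460 doses to go.
Supplier 10 (8.0): use full 160 — 300 doses to go.
Supplier A at 9.0: take all 60 doses — 240 still needed.
Supplier 15 at 12.0: take all 220 doses — 20 still needed.
Take 20 from Supplier U at 24.0 to finish.
Cost = 190×2.0 + 120×6.0 + 160×8.0 + 60×9.0 + 220×12.0 + 20×24.0 = 6040.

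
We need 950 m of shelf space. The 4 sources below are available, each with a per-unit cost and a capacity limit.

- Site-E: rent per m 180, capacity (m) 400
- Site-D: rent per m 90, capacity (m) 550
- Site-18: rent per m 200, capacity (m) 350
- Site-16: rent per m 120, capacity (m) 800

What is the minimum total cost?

Use sources in increasing cost order.
Site-D (90): use full 550 ; 400 m to go.
Site-16 at 120: take 400 of its 800 ; requirement met.
Site-E, Site-18: unused.
Cost = 550×90 + 400×120 = 97500.

97500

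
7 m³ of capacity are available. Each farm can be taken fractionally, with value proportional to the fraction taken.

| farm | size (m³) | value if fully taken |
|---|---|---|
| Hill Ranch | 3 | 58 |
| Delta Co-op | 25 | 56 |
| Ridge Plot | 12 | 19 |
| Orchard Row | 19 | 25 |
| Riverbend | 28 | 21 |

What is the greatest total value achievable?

Best value per unit of size first: Hill Ranch 58/3≈19.3, Delta Co-op 56/25≈2.24, Ridge Plot 19/12≈1.58, Orchard Row 25/19≈1.32, Riverbend 21/28≈0.75.
Hill Ranch: take in full, 3 m³ for value 58 → 4 left.
Fill the last 4 m³ with part of Delta Co-op: 4/25 of it earns 8.96.
Total value = 66.96.

66.96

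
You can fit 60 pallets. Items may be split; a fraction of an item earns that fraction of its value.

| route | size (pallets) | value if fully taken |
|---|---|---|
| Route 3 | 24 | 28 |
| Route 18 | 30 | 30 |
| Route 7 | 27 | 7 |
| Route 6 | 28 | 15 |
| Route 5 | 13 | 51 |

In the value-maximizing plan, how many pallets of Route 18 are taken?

23

Best value per unit of size first: Route 5 51/13≈3.92, Route 3 28/24≈1.17, Route 18 30/30≈1, Route 6 15/28≈0.536, Route 7 7/27≈0.259.
Route 5: take in full, 13 pallets for value 51 ; 47 left.
Take all of Route 3 (24 pallets, value 28) ; 23 pallets left.
Only 23 pallets remain; take 23/30 of Route 18 for value 30×23/30 = 23.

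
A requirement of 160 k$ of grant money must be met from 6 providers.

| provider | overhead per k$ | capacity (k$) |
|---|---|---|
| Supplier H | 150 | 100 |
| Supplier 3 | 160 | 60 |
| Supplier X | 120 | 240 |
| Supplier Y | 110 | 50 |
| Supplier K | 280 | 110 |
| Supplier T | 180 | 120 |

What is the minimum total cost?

18700

Cheapest first:
Supplier Y at 110: take all 50 k$ → 110 still needed.
Take 110 from Supplier X at 120 to finish.
Supplier H, Supplier 3, Supplier T, Supplier K: unused.
Cost = 50×110 + 110×120 = 18700.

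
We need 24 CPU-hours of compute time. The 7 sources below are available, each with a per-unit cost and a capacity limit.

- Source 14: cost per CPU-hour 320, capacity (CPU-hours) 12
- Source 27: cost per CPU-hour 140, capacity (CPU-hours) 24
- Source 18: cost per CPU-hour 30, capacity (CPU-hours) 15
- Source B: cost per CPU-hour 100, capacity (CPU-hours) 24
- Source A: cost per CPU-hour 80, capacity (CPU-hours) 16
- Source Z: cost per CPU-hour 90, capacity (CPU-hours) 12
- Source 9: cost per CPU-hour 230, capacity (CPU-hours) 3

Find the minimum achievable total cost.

Use sources in increasing cost order.
Source 18 at 30: take all 15 CPU-hours ; 9 still needed.
Source A (80): take the remaining 9 ; done.
Source Z, Source B, Source 27, Source 9, Source 14: unused.
Cost = 15×30 + 9×80 = 1170.

1170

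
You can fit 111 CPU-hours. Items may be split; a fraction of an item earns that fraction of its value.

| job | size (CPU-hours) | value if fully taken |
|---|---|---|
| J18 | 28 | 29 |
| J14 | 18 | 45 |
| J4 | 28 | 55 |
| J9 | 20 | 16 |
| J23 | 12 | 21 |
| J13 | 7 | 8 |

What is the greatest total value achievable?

Best value per unit of size first: J14 45/18≈2.5, J4 55/28≈1.96, J23 21/12≈1.75, J13 8/7≈1.14, J18 29/28≈1.04, J9 16/20≈0.8.
All 18 CPU-hours of J14 fit (value 45) — 93 remain.
J4: take in full, 28 CPU-hours for value 55 — 65 left.
Take all of J23 (12 CPU-hours, value 21) — 53 CPU-hours left.
J13: take in full, 7 CPU-hours for value 8 — 46 left.
Take all of J18 (28 CPU-hours, value 29) — 18 CPU-hours left.
18 CPU-hours left: a 18/20 share of J9 gives 16×18/20 = 14.4.
Total value = 172.4.

172.4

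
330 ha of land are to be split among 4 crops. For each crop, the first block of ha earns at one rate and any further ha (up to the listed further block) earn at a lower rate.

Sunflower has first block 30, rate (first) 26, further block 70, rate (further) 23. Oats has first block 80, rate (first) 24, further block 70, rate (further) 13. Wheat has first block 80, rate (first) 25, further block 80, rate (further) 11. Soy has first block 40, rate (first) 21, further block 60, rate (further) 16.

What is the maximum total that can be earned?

7630

Treat each block as its own option and order by rate: Sunflower/tier1 26 > Wheat/tier1 25 > Oats/tier1 24 > Sunflower/tier2 23 > Soy/tier1 21 > Soy/tier2 16 > Oats/tier2 13 > Wheat/tier2 11.
Fill Sunflower tier1 block (30 at 26) — 300 left.
Fill Wheat tier1 block (80 at 25) — 220 left.
Oats/tier1 (24): +80 — 140 left.
Sunflower tier2 at 23: fill all 70 — 70 left.
Fill Soy tier1 block (40 at 21) — 30 left.
Soy tier2 at 16: only 30 left, fill 30.
Total = 26×30 + 25×80 + 24×80 + 23×70 + 21×40 + 16×30 = 7630.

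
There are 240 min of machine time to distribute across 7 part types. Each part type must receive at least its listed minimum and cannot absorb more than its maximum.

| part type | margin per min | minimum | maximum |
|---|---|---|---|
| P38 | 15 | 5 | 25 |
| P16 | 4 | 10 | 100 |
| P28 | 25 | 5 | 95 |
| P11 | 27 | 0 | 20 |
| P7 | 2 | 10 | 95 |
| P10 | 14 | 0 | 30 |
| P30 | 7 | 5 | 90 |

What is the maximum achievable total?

4120

Meeting every minimum uses 5+10+5+0+10+0+5 = 35 min, leaving 205.
Rank by margin per min: P11 27 > P28 25 > P38 15 > P10 14 > P30 7 > P16 4 > P7 2.
Give P11 20 more to hit its cap of 20 → 185 left.
Give P28 90 more to hit its cap of 95 → 95 left.
Give P38 20 more to hit its cap of 25 → 75 left.
P10: +30 to 30 (cap) → 45 left.
P30 has room for 85 more but only 45 remain, so it gets 50.
Total = 15×25 + 4×10 + 25×95 + 27×20 + 2×10 + 14×30 + 7×50 = 4120.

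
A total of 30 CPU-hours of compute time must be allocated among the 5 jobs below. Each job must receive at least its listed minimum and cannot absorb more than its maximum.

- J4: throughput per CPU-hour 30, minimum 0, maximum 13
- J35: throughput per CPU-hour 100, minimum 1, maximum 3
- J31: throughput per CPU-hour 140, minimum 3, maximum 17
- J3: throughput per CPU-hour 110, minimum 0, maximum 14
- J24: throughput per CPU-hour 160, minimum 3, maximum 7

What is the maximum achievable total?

Meeting every minimum uses 0+1+3+0+3 = 7 CPU-hours, leaving 23.
Rank by throughput per CPU-hour: J24 160 > J31 140 > J3 110 > J35 100 > J4 30.
J24: +4 to 7 (cap) → 19 left.
Give J31 14 more to hit its cap of 17 → 5 left.
J3 has room for 14 more but only 5 remain, so it gets 5.
Total = 100×1 + 140×17 + 110×5 + 160×7 = 4150.

4150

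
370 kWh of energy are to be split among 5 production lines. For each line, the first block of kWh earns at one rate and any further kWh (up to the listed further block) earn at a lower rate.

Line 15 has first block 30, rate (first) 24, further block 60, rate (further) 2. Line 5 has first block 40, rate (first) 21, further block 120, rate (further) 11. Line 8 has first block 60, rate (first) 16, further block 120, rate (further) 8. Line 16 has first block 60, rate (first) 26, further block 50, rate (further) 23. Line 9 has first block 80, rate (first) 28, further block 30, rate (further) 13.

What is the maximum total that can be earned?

Order all 10 blocks by rate: Line 9/tier1 28 > Line 16/tier1 26 > Line 15/tier1 24 > Line 16/tier2 23 > Line 5/tier1 21 > Line 8/tier1 16 > Line 9/tier2 13 > Line 5/tier2 11 > Line 8/tier2 8 > Line 15/tier2 2.
Line 9/tier1 (28): +80 — 290 left.
Line 16/tier1 (26): +60 — 230 left.
Line 15 tier1 at 24: fill all 30 — 200 left.
Line 16 tier2 at 23: fill all 50 — 150 left.
Line 5/tier1 (21): +40 — 110 left.
Fill Line 8 tier1 block (60 at 16) — 50 left.
Line 9 tier2 at 13: fill all 30 — 20 left.
20 remain; put them into Line 5 tier2 at 11.
Total = 28×80 + 26×60 + 24×30 + 23×50 + 21×40 + 16×60 + 13×30 + 11×20 = 8080.

8080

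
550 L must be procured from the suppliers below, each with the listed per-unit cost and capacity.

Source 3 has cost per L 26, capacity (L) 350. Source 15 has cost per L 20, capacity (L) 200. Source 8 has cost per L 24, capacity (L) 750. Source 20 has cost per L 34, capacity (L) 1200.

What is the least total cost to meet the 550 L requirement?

Use suppliers in increasing cost order.
Source 15 (20): use full 200 ; 350 L to go.
Take 350 from Source 8 at 24 to finish.
Source 3, Source 20: unused.
Cost = 200×20 + 350×24 = 12400.

12400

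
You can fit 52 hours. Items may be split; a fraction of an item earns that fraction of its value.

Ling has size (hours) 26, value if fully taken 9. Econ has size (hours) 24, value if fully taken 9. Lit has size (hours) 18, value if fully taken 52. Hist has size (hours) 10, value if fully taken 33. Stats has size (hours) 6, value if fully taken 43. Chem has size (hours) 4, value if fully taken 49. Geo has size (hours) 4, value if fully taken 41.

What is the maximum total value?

221.75

Sort by value density: Chem 49/4≈12.2, Geo 41/4≈10.2, Stats 43/6≈7.17, Hist 33/10≈3.3, Lit 52/18≈2.89, Econ 9/24≈0.375, Ling 9/26≈0.346.
Take all of Chem (4 hours, value 49) ; 48 hours left.
All 4 hours of Geo fit (value 41) ; 44 remain.
All 6 hours of Stats fit (value 43) ; 38 remain.
Hist: take in full, 10 hours for value 33 ; 28 left.
All 18 hours of Lit fit (value 52) ; 10 remain.
Only 10 hours remain; take 10/24 of Econ for value 9×10/24 = 3.75.
Total value = 221.75.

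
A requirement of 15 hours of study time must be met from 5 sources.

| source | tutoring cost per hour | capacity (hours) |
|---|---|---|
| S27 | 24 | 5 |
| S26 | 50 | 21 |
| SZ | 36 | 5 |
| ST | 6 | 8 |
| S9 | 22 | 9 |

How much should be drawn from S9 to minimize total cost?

Cheapest first:
ST at 6: take all 8 hours — 7 still needed.
S9 (22): take the remaining 7 — done.
S27, SZ, S26: unused.

7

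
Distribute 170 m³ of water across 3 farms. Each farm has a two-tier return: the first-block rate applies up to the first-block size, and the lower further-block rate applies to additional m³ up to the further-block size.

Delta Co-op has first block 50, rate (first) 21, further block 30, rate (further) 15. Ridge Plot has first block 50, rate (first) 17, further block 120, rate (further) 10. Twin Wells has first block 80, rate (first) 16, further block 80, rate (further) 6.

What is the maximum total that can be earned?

Rank every tier by rate: Delta Co-op/T1 21 > Ridge Plot/T1 17 > Twin Wells/T1 16 > Delta Co-op/T2 15 > Ridge Plot/T2 10 > Twin Wells/T2 6.
Delta Co-op/T1 (21): +50 ; 120 left.
Fill Ridge Plot T1 block (50 at 17) ; 70 left.
Twin Wells/T1: +70 of 80 at 16; pool empty.
Total = 21×50 + 17×50 + 16×70 = 3020.

3020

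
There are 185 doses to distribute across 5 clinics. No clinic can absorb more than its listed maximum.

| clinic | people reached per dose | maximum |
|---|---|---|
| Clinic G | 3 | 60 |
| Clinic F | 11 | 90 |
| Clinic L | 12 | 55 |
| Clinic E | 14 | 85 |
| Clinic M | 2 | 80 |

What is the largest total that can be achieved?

Highest people reached per dose first: Clinic E 14 > Clinic L 12 > Clinic F 11 > Clinic G 3 > Clinic M 2.
Clinic E: +85 to 85 (cap) ; 100 left.
Clinic L takes 55 to reach its cap of 55 ; 45 left.
Only 45 left; Clinic F takes them to reach 45.
Total = 11×45 + 12×55 + 14×85 = 2345.

2345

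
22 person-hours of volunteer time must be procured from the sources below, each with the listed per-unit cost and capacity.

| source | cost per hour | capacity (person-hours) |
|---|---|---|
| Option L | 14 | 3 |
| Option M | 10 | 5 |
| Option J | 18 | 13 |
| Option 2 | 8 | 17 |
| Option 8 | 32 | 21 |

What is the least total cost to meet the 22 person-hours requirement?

186

Cheapest first:
Take 17 from Option 2 at 8 → need 5 more.
Option M at 10: take all 5 person-hours → 0 still needed.
Option L, Option J, Option 8: unused.
Cost = 17×8 + 5×10 = 186.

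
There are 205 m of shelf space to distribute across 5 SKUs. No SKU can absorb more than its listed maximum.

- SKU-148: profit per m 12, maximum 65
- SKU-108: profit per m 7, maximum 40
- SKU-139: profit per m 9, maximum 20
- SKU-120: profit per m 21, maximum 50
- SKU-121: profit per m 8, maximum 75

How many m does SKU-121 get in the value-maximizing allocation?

70

Highest profit per m first: SKU-120 21 > SKU-148 12 > SKU-139 9 > SKU-121 8 > SKU-108 7.
Give SKU-120 50 to hit its cap of 50 → 155 left.
SKU-148: +65 to 65 (cap) → 90 left.
SKU-139 takes 20 to reach its cap of 20 → 70 left.
SKU-121: +70 (room for 75) → 70. Pool exhausted.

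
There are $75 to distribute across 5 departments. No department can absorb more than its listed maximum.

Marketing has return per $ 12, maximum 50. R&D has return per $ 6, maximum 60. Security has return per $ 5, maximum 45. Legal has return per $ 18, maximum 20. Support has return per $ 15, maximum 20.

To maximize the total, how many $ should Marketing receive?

35

Rank by return per $: Legal 18 > Support 15 > Marketing 12 > R&D 6 > Security 5.
Legal: +20 to 20 (cap) ; 55 left.
Support: +20 to 20 (cap) ; 35 left.
Marketing: +35 (room for 50) → 35. Pool exhausted.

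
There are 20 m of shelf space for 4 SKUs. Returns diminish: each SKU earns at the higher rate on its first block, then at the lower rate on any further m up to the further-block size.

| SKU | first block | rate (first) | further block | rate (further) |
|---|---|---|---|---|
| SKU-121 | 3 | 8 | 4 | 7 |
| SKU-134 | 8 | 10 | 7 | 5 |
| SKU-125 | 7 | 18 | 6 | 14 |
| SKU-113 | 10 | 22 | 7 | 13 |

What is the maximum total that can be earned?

388

Treat each block as its own option and order by rate: SKU-113/T1 22 > SKU-125/T1 18 > SKU-125/T2 14 > SKU-113/T2 13 > SKU-134/T1 10 > SKU-121/T1 8 > SKU-121/T2 7 > SKU-134/T2 5.
SKU-113 T1 at 22: fill all 10 ; 10 left.
SKU-125 T1 at 18: fill all 7 ; 3 left.
SKU-125 T2 at 14: only 3 left, fill 3.
Total = 22×10 + 18×7 + 14×3 = 388.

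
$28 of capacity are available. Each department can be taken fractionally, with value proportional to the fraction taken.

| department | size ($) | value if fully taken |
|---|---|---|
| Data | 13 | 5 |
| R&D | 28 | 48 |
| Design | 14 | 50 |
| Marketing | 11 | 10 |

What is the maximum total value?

74

Rank by value-to-size ratio: Design 50/14≈3.57, R&D 48/28≈1.71, Marketing 10/11≈0.909, Data 5/13≈0.385.
Take all of Design (14 $, value 50) ; 14 $ left.
14 $ left: a 14/28 share of R&D gives 48×14/28 = 24.
Total value = 74.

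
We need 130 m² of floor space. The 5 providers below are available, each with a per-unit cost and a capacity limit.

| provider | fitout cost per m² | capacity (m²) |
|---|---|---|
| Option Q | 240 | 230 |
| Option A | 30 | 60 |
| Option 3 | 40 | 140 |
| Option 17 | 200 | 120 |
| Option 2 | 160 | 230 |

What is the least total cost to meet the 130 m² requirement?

Use providers in increasing cost order.
Take 60 from Option A at 30 — need 70 more.
Take 70 from Option 3 at 40 to finish.
Option 2, Option 17, Option Q: unused.
Cost = 60×30 + 70×40 = 4600.

4600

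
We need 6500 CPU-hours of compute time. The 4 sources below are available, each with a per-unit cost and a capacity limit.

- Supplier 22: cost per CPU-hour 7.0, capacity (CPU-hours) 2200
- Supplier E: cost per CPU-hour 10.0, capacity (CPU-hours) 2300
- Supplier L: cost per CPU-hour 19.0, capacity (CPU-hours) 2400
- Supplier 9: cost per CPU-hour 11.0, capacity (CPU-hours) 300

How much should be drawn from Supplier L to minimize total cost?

Use sources in increasing cost order.
Supplier 22 at 7.0: take all 2200 CPU-hours → 4300 still needed.
Supplier E at 10.0: take all 2300 CPU-hours → 2000 still needed.
Supplier 9 at 11.0: take all 300 CPU-hours → 1700 still needed.
Supplier L (19.0): take the remaining 1700 → done.

1700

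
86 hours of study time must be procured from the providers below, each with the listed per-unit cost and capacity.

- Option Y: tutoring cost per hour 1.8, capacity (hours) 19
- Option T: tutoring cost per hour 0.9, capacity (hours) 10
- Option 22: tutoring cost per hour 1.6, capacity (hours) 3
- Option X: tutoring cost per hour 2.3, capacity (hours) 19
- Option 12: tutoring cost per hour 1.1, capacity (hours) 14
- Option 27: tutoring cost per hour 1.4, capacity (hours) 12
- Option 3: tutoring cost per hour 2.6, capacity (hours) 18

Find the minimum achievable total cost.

147.3

Cheapest first:
Option T at 0.9: take all 10 hours ; 76 still needed.
Take 14 from Option 12 at 1.1 ; need 62 more.
Take 12 from Option 27 at 1.4 ; need 50 more.
Option 22 (1.6): use full 3 ; 47 hours to go.
Option Y (1.8): use full 19 ; 28 hours to go.
Option X (2.3): use full 19 ; 9 hours to go.
Option 3 at 2.6: take 9 of its 18 ; requirement met.
Cost = 10×0.9 + 14×1.1 + 12×1.4 + 3×1.6 + 19×1.8 + 19×2.3 + 9×2.6 = 147.3.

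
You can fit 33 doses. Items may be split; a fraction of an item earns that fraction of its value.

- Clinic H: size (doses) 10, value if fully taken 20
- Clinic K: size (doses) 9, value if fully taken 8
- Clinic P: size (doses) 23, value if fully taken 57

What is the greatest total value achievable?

Rank by value-to-size ratio: Clinic P 57/23≈2.48, Clinic H 20/10≈2, Clinic K 8/9≈0.889.
Clinic P: take in full, 23 doses for value 57 ; 10 left.
All 10 doses of Clinic H fit (value 20) ; 0 remain.
Total value = 77.

77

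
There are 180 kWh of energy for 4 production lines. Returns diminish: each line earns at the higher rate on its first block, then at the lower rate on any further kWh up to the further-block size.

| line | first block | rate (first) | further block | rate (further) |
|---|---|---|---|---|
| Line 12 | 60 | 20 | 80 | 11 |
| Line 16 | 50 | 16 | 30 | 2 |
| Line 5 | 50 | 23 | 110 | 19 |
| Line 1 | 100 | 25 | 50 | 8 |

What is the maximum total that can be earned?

Treat each block as its own option and order by rate: Line 1/T1 25 > Line 5/T1 23 > Line 12/T1 20 > Line 5/T2 19 > Line 16/T1 16 > Line 12/T2 11 > Line 1/T2 8 > Line 16/T2 2.
Line 1/T1 (25): +100 — 80 left.
Line 5/T1 (23): +50 — 30 left.
Line 12/T1: +30 of 60 at 20; pool empty.
Total = 25×100 + 23×50 + 20×30 = 4250.

4250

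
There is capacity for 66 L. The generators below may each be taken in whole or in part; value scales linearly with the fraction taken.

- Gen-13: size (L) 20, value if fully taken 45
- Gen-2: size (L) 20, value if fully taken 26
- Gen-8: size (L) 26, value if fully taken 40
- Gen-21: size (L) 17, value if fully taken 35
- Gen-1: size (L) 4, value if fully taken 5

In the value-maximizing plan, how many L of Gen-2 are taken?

3

Best value per unit of size first: Gen-13 45/20≈2.25, Gen-21 35/17≈2.06, Gen-8 40/26≈1.54, Gen-2 26/20≈1.3, Gen-1 5/4≈1.25.
Take all of Gen-13 (20 L, value 45) ; 46 L left.
Gen-21: take in full, 17 L for value 35 ; 29 left.
Take all of Gen-8 (26 L, value 40) ; 3 L left.
Only 3 L remain; take 3/20 of Gen-2 for value 26×3/20 = 3.9.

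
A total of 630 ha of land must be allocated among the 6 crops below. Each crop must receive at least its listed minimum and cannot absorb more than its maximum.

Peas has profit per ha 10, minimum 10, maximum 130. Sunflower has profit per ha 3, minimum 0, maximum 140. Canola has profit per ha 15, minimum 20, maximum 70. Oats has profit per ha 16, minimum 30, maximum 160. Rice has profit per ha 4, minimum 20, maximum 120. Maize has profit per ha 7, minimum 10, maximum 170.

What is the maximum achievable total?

Meeting every minimum uses 10+0+20+30+20+10 = 90 ha, leaving 540.
Highest profit per ha first: Oats 16 > Canola 15 > Peas 10 > Maize 7 > Rice 4 > Sunflower 3.
Give Oats 130 more to hit its cap of 160 ; 410 left.
Give Canola 50 more to hit its cap of 70 ; 360 left.
Peas takes 120 more to reach its cap of 130 ; 240 left.
Maize takes 160 more to reach its cap of 170 ; 80 left.
Only 80 left; Rice takes them to reach 100.
Total = 10×130 + 15×70 + 16×160 + 4×100 + 7×170 = 6500.

6500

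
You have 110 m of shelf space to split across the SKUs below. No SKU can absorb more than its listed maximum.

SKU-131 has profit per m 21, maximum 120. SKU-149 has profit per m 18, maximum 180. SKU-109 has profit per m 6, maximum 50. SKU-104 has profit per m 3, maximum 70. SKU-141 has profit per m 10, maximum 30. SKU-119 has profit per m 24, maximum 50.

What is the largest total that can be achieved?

2460

Rank by profit per m: SKU-119 24 > SKU-131 21 > SKU-149 18 > SKU-141 10 > SKU-109 6 > SKU-104 3.
Give SKU-119 50 to hit its cap of 50 — 60 left.
SKU-131: +60 (room for 120) → 60. Pool exhausted.
Total = 21×60 + 24×50 = 2460.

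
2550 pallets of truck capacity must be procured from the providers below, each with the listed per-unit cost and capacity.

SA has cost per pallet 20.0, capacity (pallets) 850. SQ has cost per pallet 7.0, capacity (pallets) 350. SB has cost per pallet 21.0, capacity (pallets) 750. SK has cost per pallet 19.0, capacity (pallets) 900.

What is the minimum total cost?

46000

Fill from the cheapest provider first.
SQ at 7.0: take all 350 pallets ; 2200 still needed.
SK (19.0): use full 900 ; 1300 pallets to go.
SA at 20.0: take all 850 pallets ; 450 still needed.
SB at 21.0: take 450 of its 750 ; requirement met.
Cost = 350×7.0 + 900×19.0 + 850×20.0 + 450×21.0 = 46000.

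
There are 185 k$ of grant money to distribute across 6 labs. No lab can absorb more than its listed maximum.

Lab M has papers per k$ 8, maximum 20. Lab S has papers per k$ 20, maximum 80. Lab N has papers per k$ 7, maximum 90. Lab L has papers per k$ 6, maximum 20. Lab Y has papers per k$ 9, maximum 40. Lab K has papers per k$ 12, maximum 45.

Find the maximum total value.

Highest papers per k$ first: Lab S 20 > Lab K 12 > Lab Y 9 > Lab M 8 > Lab N 7 > Lab L 6.
Give Lab S 80 to hit its cap of 80 → 105 left.
Lab K takes 45 to reach its cap of 45 → 60 left.
Lab Y: +40 to 40 (cap) → 20 left.
Lab M takes 20 to reach its cap of 20 → 0 left.
Total = 8×20 + 20×80 + 9×40 + 12×45 = 2660.

2660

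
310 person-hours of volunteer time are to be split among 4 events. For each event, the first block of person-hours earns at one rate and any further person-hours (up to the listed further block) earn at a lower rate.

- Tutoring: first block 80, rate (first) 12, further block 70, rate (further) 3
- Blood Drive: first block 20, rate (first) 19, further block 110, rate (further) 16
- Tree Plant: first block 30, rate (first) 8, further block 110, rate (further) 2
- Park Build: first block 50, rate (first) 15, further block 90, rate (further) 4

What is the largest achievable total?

Treat each block as its own option and order by rate: Blood Drive/tier1 19 > Blood Drive/tier2 16 > Park Build/tier1 15 > Tutoring/tier1 12 > Tree Plant/tier1 8 > Park Build/tier2 4 > Tutoring/tier2 3 > Tree Plant/tier2 2.
Blood Drive/tier1 (19): +20 — 290 left.
Blood Drive/tier2 (16): +110 — 180 left.
Fill Park Build tier1 block (50 at 15) — 130 left.
Tutoring/tier1 (12): +80 — 50 left.
Fill Tree Plant tier1 block (30 at 8) — 20 left.
20 remain; put them into Park Build tier2 at 4.
Total = 19×20 + 16×110 + 15×50 + 12×80 + 8×30 + 4×20 = 4170.

4170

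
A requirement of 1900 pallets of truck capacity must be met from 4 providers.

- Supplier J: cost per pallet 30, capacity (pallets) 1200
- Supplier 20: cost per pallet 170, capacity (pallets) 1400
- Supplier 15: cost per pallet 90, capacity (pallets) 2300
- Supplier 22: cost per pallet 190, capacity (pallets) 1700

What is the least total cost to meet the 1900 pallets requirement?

99000

Use providers in increasing cost order.
Supplier J at 30: take all 1200 pallets → 700 still needed.
Supplier 15 (90): take the remaining 700 → done.
Supplier 20, Supplier 22: unused.
Cost = 1200×30 + 700×90 = 99000.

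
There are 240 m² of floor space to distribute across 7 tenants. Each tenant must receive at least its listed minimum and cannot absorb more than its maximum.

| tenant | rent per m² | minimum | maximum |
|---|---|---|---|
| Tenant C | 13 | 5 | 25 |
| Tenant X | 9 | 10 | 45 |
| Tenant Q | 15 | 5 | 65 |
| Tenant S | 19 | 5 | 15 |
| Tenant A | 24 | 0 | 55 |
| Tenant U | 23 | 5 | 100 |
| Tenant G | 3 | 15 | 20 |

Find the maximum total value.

Meeting every minimum uses 5+10+5+5+0+5+15 = 45 m², leaving 195.
Order the tenants by rent per m²: Tenant A 24 > Tenant U 23 > Tenant S 19 > Tenant Q 15 > Tenant C 13 > Tenant X 9 > Tenant G 3.
Tenant A takes 55 more to reach its cap of 55 — 140 left.
Give Tenant U 95 more to hit its cap of 100 — 45 left.
Give Tenant S 10 more to hit its cap of 15 — 35 left.
Only 35 left; Tenant Q takes them to reach 40.
Total = 13×5 + 9×10 + 15×40 + 19×15 + 24×55 + 23×100 + 3×15 = 4705.

4705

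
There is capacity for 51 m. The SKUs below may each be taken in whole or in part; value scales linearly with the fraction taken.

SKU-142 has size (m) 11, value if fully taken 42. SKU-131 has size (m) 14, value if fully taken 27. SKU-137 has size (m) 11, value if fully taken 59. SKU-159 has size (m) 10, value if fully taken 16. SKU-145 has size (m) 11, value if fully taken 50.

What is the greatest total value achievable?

184.4

Sort by value density: SKU-137 59/11≈5.36, SKU-145 50/11≈4.55, SKU-142 42/11≈3.82, SKU-131 27/14≈1.93, SKU-159 16/10≈1.6.
SKU-137: take in full, 11 m for value 59 → 40 left.
All 11 m of SKU-145 fit (value 50) → 29 remain.
All 11 m of SKU-142 fit (value 42) → 18 remain.
All 14 m of SKU-131 fit (value 27) → 4 remain.
4 m left: a 4/10 share of SKU-159 gives 16×4/10 = 6.4.
Total value = 184.4.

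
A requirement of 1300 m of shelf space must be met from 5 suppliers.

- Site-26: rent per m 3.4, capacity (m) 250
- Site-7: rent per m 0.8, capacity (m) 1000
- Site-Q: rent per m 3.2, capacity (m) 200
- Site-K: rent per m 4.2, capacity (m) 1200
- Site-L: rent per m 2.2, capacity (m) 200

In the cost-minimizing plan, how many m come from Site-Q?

Fill from the cheapest supplier first.
Site-7 at 0.8: take all 1000 m ; 300 still needed.
Site-L (2.2): use full 200 ; 100 m to go.
Site-Q (3.2): take the remaining 100 ; done.
Site-26, Site-K: unused.

100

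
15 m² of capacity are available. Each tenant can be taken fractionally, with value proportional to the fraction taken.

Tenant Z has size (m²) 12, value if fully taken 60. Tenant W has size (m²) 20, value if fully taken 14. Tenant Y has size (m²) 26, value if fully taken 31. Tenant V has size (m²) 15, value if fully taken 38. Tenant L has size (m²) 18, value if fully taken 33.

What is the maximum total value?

Sort by value density: Tenant Z 60/12≈5, Tenant V 38/15≈2.53, Tenant L 33/18≈1.83, Tenant Y 31/26≈1.19, Tenant W 14/20≈0.7.
Take all of Tenant Z (12 m², value 60) — 3 m² left.
Only 3 m² remain; take 3/15 of Tenant V for value 38×3/15 = 7.6.
Total value = 67.6.

67.6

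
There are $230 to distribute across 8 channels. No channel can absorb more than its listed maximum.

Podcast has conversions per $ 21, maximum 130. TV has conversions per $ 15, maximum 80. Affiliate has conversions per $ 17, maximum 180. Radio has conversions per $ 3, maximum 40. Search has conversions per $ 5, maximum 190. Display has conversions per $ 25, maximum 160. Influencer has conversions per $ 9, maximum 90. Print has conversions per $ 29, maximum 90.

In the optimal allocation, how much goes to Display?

140

Rank by conversions per $: Print 29 > Display 25 > Podcast 21 > Affiliate 17 > TV 15 > Influencer 9 > Search 5 > Radio 3.
Give Print 90 to hit its cap of 90 — 140 left.
Display has room for 160 but only 140 remain, so it gets 140.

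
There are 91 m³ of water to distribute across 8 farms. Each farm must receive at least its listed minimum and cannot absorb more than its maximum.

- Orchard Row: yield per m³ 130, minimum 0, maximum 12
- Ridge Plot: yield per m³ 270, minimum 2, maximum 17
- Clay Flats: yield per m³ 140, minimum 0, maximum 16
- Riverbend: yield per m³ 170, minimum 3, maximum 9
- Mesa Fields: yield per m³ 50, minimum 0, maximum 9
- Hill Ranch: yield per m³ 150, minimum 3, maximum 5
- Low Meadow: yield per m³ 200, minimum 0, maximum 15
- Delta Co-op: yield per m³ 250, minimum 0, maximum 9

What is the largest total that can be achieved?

Meeting every minimum uses 0+2+0+3+0+3+0+0 = 8 m³, leaving 83.
Rank by yield per m³: Ridge Plot 270 > Delta Co-op 250 > Low Meadow 200 > Riverbend 170 > Hill Ranch 150 > Clay Flats 140 > Orchard Row 130 > Mesa Fields 50.
Ridge Plot: +15 to 17 (cap) → 68 left.
Give Delta Co-op 9 more to hit its cap of 9 → 59 left.
Give Low Meadow 15 more to hit its cap of 15 → 44 left.
Riverbend: +6 to 9 (cap) → 38 left.
Hill Ranch takes 2 more to reach its cap of 5 → 36 left.
Clay Flats takes 16 more to reach its cap of 16 → 20 left.
Orchard Row takes 12 more to reach its cap of 12 → 8 left.
Mesa Fields: +8 (room for 9) → 8. Pool exhausted.
Total = 130×12 + 270×17 + 140×16 + 170×9 + 50×8 + 150×5 + 200×15 + 250×9 = 16320.

16320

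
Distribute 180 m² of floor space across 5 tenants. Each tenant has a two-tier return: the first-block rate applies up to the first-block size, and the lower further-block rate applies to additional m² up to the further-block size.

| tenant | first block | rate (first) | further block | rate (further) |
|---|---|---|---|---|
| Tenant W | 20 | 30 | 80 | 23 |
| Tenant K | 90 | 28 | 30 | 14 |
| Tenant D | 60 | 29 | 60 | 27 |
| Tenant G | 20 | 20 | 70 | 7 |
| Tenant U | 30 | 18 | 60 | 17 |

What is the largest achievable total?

5130

Treat each block as its own option and order by rate: Tenant W/tier1 30 > Tenant D/tier1 29 > Tenant K/tier1 28 > Tenant D/tier2 27 > Tenant W/tier2 23 > Tenant G/tier1 20 > Tenant U/tier1 18 > Tenant U/tier2 17 > Tenant K/tier2 14 > Tenant G/tier2 7.
Tenant W/tier1 (30): +20 → 160 left.
Tenant D/tier1 (29): +60 → 100 left.
Tenant K/tier1 (28): +90 → 10 left.
Tenant D tier2 at 27: only 10 left, fill 10.
Total = 30×20 + 29×60 + 28×90 + 27×10 = 5130.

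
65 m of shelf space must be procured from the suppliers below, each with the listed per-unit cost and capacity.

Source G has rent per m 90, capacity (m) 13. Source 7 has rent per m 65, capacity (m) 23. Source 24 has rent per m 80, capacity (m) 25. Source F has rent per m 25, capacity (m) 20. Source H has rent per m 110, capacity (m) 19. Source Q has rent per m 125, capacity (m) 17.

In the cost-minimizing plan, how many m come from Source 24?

22

Cheapest first:
Take 20 from Source F at 25 — need 45 more.
Source 7 (65): use full 23 — 22 m to go.
Take 22 from Source 24 at 80 to finish.
Source G, Source H, Source Q: unused.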